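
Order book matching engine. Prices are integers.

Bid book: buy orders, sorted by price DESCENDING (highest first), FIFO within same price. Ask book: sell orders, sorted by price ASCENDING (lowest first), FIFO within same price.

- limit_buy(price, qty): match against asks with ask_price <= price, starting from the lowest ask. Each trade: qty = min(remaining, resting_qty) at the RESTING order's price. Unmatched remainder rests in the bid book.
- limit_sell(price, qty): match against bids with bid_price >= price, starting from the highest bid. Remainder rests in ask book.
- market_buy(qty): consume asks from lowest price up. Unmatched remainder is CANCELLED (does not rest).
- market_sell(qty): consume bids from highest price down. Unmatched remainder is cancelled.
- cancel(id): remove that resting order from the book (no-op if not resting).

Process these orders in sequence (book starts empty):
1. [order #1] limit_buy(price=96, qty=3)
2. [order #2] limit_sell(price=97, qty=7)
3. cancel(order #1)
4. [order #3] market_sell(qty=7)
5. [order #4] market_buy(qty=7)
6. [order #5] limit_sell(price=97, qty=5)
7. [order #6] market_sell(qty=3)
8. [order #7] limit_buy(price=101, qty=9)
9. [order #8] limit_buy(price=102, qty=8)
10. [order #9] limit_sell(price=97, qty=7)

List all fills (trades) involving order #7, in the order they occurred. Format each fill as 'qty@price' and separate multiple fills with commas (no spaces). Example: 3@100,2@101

Answer: 5@97

Derivation:
After op 1 [order #1] limit_buy(price=96, qty=3): fills=none; bids=[#1:3@96] asks=[-]
After op 2 [order #2] limit_sell(price=97, qty=7): fills=none; bids=[#1:3@96] asks=[#2:7@97]
After op 3 cancel(order #1): fills=none; bids=[-] asks=[#2:7@97]
After op 4 [order #3] market_sell(qty=7): fills=none; bids=[-] asks=[#2:7@97]
After op 5 [order #4] market_buy(qty=7): fills=#4x#2:7@97; bids=[-] asks=[-]
After op 6 [order #5] limit_sell(price=97, qty=5): fills=none; bids=[-] asks=[#5:5@97]
After op 7 [order #6] market_sell(qty=3): fills=none; bids=[-] asks=[#5:5@97]
After op 8 [order #7] limit_buy(price=101, qty=9): fills=#7x#5:5@97; bids=[#7:4@101] asks=[-]
After op 9 [order #8] limit_buy(price=102, qty=8): fills=none; bids=[#8:8@102 #7:4@101] asks=[-]
After op 10 [order #9] limit_sell(price=97, qty=7): fills=#8x#9:7@102; bids=[#8:1@102 #7:4@101] asks=[-]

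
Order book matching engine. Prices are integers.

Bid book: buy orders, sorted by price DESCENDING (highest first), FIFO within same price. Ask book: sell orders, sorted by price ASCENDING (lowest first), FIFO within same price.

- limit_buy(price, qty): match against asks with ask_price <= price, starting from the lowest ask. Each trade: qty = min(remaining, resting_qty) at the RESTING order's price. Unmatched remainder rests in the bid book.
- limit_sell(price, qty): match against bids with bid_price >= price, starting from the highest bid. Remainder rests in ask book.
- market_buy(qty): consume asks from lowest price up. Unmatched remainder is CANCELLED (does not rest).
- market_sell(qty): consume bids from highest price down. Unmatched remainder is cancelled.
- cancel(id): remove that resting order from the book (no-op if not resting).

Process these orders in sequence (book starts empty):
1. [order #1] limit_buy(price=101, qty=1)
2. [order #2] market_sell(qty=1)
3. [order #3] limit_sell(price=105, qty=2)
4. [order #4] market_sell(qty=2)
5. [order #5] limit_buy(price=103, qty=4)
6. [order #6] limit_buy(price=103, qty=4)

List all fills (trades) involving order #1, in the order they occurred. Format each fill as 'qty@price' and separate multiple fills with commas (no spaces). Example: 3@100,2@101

Answer: 1@101

Derivation:
After op 1 [order #1] limit_buy(price=101, qty=1): fills=none; bids=[#1:1@101] asks=[-]
After op 2 [order #2] market_sell(qty=1): fills=#1x#2:1@101; bids=[-] asks=[-]
After op 3 [order #3] limit_sell(price=105, qty=2): fills=none; bids=[-] asks=[#3:2@105]
After op 4 [order #4] market_sell(qty=2): fills=none; bids=[-] asks=[#3:2@105]
After op 5 [order #5] limit_buy(price=103, qty=4): fills=none; bids=[#5:4@103] asks=[#3:2@105]
After op 6 [order #6] limit_buy(price=103, qty=4): fills=none; bids=[#5:4@103 #6:4@103] asks=[#3:2@105]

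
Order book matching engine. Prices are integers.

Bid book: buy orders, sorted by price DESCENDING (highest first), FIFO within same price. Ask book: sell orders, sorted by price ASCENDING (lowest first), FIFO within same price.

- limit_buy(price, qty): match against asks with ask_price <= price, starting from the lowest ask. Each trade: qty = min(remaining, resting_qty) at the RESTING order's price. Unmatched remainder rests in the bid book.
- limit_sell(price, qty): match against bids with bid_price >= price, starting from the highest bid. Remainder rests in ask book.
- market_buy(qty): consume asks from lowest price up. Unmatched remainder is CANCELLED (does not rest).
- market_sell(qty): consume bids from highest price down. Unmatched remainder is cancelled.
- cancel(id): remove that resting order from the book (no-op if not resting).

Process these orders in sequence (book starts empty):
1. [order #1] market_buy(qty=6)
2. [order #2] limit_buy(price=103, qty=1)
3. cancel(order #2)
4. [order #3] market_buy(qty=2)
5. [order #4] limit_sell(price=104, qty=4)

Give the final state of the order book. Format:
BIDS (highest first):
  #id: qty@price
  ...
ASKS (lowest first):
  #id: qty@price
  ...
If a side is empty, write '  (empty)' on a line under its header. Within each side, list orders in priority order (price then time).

After op 1 [order #1] market_buy(qty=6): fills=none; bids=[-] asks=[-]
After op 2 [order #2] limit_buy(price=103, qty=1): fills=none; bids=[#2:1@103] asks=[-]
After op 3 cancel(order #2): fills=none; bids=[-] asks=[-]
After op 4 [order #3] market_buy(qty=2): fills=none; bids=[-] asks=[-]
After op 5 [order #4] limit_sell(price=104, qty=4): fills=none; bids=[-] asks=[#4:4@104]

Answer: BIDS (highest first):
  (empty)
ASKS (lowest first):
  #4: 4@104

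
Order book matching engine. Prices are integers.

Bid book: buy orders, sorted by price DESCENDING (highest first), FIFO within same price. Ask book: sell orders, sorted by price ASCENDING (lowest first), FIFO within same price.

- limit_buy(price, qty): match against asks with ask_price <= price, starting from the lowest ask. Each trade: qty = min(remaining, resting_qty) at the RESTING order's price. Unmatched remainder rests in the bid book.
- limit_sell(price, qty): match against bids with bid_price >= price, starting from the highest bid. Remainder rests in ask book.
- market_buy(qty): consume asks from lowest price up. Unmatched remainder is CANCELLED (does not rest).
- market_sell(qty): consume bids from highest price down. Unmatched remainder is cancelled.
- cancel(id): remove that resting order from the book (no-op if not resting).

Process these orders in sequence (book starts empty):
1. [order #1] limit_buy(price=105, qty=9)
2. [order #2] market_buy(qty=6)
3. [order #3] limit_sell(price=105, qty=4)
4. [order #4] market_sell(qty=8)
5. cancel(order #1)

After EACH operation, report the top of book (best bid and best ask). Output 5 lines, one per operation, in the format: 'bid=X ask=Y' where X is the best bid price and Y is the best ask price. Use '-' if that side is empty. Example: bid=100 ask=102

Answer: bid=105 ask=-
bid=105 ask=-
bid=105 ask=-
bid=- ask=-
bid=- ask=-

Derivation:
After op 1 [order #1] limit_buy(price=105, qty=9): fills=none; bids=[#1:9@105] asks=[-]
After op 2 [order #2] market_buy(qty=6): fills=none; bids=[#1:9@105] asks=[-]
After op 3 [order #3] limit_sell(price=105, qty=4): fills=#1x#3:4@105; bids=[#1:5@105] asks=[-]
After op 4 [order #4] market_sell(qty=8): fills=#1x#4:5@105; bids=[-] asks=[-]
After op 5 cancel(order #1): fills=none; bids=[-] asks=[-]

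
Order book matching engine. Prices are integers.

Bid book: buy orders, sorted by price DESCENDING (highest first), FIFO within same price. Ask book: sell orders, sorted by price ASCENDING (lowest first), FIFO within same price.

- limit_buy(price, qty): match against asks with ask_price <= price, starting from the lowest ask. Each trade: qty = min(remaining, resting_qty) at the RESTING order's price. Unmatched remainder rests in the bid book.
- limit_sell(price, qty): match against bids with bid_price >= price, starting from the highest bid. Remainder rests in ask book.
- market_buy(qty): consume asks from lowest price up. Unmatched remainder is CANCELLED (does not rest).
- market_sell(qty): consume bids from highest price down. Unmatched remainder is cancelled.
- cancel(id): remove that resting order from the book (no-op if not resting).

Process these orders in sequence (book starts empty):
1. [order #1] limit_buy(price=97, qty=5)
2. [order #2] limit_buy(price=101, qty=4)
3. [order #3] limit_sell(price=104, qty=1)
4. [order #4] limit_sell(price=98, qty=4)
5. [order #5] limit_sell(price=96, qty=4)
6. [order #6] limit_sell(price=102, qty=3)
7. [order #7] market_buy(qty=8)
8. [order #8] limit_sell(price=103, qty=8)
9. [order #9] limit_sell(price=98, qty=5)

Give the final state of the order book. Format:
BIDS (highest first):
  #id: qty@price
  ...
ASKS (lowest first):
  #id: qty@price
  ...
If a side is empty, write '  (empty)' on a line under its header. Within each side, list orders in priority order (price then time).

After op 1 [order #1] limit_buy(price=97, qty=5): fills=none; bids=[#1:5@97] asks=[-]
After op 2 [order #2] limit_buy(price=101, qty=4): fills=none; bids=[#2:4@101 #1:5@97] asks=[-]
After op 3 [order #3] limit_sell(price=104, qty=1): fills=none; bids=[#2:4@101 #1:5@97] asks=[#3:1@104]
After op 4 [order #4] limit_sell(price=98, qty=4): fills=#2x#4:4@101; bids=[#1:5@97] asks=[#3:1@104]
After op 5 [order #5] limit_sell(price=96, qty=4): fills=#1x#5:4@97; bids=[#1:1@97] asks=[#3:1@104]
After op 6 [order #6] limit_sell(price=102, qty=3): fills=none; bids=[#1:1@97] asks=[#6:3@102 #3:1@104]
After op 7 [order #7] market_buy(qty=8): fills=#7x#6:3@102 #7x#3:1@104; bids=[#1:1@97] asks=[-]
After op 8 [order #8] limit_sell(price=103, qty=8): fills=none; bids=[#1:1@97] asks=[#8:8@103]
After op 9 [order #9] limit_sell(price=98, qty=5): fills=none; bids=[#1:1@97] asks=[#9:5@98 #8:8@103]

Answer: BIDS (highest first):
  #1: 1@97
ASKS (lowest first):
  #9: 5@98
  #8: 8@103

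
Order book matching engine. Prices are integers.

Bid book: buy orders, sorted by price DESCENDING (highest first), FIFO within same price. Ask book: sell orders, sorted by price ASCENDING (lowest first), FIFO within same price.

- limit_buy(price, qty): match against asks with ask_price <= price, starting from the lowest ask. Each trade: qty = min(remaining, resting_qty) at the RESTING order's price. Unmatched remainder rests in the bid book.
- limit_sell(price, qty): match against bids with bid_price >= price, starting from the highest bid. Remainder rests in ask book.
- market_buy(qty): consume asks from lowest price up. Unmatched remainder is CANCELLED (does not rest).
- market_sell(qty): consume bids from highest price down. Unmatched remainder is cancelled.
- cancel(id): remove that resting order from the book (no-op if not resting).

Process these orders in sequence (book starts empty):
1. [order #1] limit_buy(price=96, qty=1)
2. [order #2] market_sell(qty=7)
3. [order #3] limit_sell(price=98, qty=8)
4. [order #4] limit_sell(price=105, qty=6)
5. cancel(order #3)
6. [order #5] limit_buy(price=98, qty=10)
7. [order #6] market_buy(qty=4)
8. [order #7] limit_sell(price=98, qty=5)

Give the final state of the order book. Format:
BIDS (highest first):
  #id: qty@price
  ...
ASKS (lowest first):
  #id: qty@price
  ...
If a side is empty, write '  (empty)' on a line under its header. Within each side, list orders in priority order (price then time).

After op 1 [order #1] limit_buy(price=96, qty=1): fills=none; bids=[#1:1@96] asks=[-]
After op 2 [order #2] market_sell(qty=7): fills=#1x#2:1@96; bids=[-] asks=[-]
After op 3 [order #3] limit_sell(price=98, qty=8): fills=none; bids=[-] asks=[#3:8@98]
After op 4 [order #4] limit_sell(price=105, qty=6): fills=none; bids=[-] asks=[#3:8@98 #4:6@105]
After op 5 cancel(order #3): fills=none; bids=[-] asks=[#4:6@105]
After op 6 [order #5] limit_buy(price=98, qty=10): fills=none; bids=[#5:10@98] asks=[#4:6@105]
After op 7 [order #6] market_buy(qty=4): fills=#6x#4:4@105; bids=[#5:10@98] asks=[#4:2@105]
After op 8 [order #7] limit_sell(price=98, qty=5): fills=#5x#7:5@98; bids=[#5:5@98] asks=[#4:2@105]

Answer: BIDS (highest first):
  #5: 5@98
ASKS (lowest first):
  #4: 2@105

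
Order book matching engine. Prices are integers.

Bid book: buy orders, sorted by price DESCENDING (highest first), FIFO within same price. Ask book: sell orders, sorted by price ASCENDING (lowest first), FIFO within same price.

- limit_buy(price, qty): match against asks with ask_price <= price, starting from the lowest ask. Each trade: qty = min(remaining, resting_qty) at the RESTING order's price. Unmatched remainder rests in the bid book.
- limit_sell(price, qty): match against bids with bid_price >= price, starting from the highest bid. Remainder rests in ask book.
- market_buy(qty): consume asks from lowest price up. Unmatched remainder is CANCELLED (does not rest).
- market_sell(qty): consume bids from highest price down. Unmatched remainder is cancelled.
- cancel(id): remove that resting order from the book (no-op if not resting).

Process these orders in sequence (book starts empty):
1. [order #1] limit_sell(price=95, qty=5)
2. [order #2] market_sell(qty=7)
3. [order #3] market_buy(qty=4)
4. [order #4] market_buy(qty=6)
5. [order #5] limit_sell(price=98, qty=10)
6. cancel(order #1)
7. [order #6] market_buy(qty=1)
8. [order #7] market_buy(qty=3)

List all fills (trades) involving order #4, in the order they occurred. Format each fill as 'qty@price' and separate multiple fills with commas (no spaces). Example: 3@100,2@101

After op 1 [order #1] limit_sell(price=95, qty=5): fills=none; bids=[-] asks=[#1:5@95]
After op 2 [order #2] market_sell(qty=7): fills=none; bids=[-] asks=[#1:5@95]
After op 3 [order #3] market_buy(qty=4): fills=#3x#1:4@95; bids=[-] asks=[#1:1@95]
After op 4 [order #4] market_buy(qty=6): fills=#4x#1:1@95; bids=[-] asks=[-]
After op 5 [order #5] limit_sell(price=98, qty=10): fills=none; bids=[-] asks=[#5:10@98]
After op 6 cancel(order #1): fills=none; bids=[-] asks=[#5:10@98]
After op 7 [order #6] market_buy(qty=1): fills=#6x#5:1@98; bids=[-] asks=[#5:9@98]
After op 8 [order #7] market_buy(qty=3): fills=#7x#5:3@98; bids=[-] asks=[#5:6@98]

Answer: 1@95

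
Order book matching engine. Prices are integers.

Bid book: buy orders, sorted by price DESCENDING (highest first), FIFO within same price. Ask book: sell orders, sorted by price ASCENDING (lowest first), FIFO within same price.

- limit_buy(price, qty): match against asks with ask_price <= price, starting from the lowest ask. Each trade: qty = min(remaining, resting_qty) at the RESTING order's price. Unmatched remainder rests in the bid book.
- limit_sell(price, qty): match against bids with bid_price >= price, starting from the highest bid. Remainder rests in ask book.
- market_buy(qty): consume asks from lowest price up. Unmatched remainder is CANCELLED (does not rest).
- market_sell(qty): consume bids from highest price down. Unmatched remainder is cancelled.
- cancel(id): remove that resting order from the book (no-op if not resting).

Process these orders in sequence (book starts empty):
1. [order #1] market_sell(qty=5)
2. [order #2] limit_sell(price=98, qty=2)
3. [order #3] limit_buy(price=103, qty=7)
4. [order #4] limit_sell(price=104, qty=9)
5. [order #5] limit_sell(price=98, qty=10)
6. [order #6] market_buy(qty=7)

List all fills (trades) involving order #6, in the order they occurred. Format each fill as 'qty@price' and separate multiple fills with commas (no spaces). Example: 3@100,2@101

After op 1 [order #1] market_sell(qty=5): fills=none; bids=[-] asks=[-]
After op 2 [order #2] limit_sell(price=98, qty=2): fills=none; bids=[-] asks=[#2:2@98]
After op 3 [order #3] limit_buy(price=103, qty=7): fills=#3x#2:2@98; bids=[#3:5@103] asks=[-]
After op 4 [order #4] limit_sell(price=104, qty=9): fills=none; bids=[#3:5@103] asks=[#4:9@104]
After op 5 [order #5] limit_sell(price=98, qty=10): fills=#3x#5:5@103; bids=[-] asks=[#5:5@98 #4:9@104]
After op 6 [order #6] market_buy(qty=7): fills=#6x#5:5@98 #6x#4:2@104; bids=[-] asks=[#4:7@104]

Answer: 5@98,2@104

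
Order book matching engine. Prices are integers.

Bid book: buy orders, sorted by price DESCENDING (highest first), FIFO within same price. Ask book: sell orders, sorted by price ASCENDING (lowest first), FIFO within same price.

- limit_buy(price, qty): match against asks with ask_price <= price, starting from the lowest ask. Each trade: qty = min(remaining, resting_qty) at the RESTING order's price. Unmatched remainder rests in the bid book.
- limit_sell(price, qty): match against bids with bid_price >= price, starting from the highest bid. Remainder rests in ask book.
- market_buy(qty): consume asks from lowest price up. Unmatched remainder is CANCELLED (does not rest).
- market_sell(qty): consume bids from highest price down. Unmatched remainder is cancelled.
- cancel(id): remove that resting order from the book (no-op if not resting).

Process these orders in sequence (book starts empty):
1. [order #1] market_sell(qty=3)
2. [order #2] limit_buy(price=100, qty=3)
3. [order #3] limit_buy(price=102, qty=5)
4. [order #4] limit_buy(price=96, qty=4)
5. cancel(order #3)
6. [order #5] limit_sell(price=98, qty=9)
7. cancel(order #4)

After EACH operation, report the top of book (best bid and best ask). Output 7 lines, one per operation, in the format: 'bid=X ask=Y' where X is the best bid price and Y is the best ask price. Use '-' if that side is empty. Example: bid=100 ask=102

Answer: bid=- ask=-
bid=100 ask=-
bid=102 ask=-
bid=102 ask=-
bid=100 ask=-
bid=96 ask=98
bid=- ask=98

Derivation:
After op 1 [order #1] market_sell(qty=3): fills=none; bids=[-] asks=[-]
After op 2 [order #2] limit_buy(price=100, qty=3): fills=none; bids=[#2:3@100] asks=[-]
After op 3 [order #3] limit_buy(price=102, qty=5): fills=none; bids=[#3:5@102 #2:3@100] asks=[-]
After op 4 [order #4] limit_buy(price=96, qty=4): fills=none; bids=[#3:5@102 #2:3@100 #4:4@96] asks=[-]
After op 5 cancel(order #3): fills=none; bids=[#2:3@100 #4:4@96] asks=[-]
After op 6 [order #5] limit_sell(price=98, qty=9): fills=#2x#5:3@100; bids=[#4:4@96] asks=[#5:6@98]
After op 7 cancel(order #4): fills=none; bids=[-] asks=[#5:6@98]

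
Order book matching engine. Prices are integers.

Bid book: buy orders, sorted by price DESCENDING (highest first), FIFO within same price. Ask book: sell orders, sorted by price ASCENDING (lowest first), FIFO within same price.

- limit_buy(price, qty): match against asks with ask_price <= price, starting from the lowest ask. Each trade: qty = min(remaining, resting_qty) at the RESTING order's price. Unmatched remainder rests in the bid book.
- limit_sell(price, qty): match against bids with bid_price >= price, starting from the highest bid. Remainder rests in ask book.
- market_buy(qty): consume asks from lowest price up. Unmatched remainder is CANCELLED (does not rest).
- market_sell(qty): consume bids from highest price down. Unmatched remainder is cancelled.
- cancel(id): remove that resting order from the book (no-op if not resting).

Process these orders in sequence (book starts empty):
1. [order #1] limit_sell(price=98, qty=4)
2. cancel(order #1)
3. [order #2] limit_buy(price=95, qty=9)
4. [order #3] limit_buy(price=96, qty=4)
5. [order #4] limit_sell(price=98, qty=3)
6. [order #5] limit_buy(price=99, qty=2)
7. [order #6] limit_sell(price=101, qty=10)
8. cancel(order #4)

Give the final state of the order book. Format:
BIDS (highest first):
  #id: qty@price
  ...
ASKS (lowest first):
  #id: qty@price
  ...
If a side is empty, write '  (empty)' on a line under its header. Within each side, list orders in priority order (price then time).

After op 1 [order #1] limit_sell(price=98, qty=4): fills=none; bids=[-] asks=[#1:4@98]
After op 2 cancel(order #1): fills=none; bids=[-] asks=[-]
After op 3 [order #2] limit_buy(price=95, qty=9): fills=none; bids=[#2:9@95] asks=[-]
After op 4 [order #3] limit_buy(price=96, qty=4): fills=none; bids=[#3:4@96 #2:9@95] asks=[-]
After op 5 [order #4] limit_sell(price=98, qty=3): fills=none; bids=[#3:4@96 #2:9@95] asks=[#4:3@98]
After op 6 [order #5] limit_buy(price=99, qty=2): fills=#5x#4:2@98; bids=[#3:4@96 #2:9@95] asks=[#4:1@98]
After op 7 [order #6] limit_sell(price=101, qty=10): fills=none; bids=[#3:4@96 #2:9@95] asks=[#4:1@98 #6:10@101]
After op 8 cancel(order #4): fills=none; bids=[#3:4@96 #2:9@95] asks=[#6:10@101]

Answer: BIDS (highest first):
  #3: 4@96
  #2: 9@95
ASKS (lowest first):
  #6: 10@101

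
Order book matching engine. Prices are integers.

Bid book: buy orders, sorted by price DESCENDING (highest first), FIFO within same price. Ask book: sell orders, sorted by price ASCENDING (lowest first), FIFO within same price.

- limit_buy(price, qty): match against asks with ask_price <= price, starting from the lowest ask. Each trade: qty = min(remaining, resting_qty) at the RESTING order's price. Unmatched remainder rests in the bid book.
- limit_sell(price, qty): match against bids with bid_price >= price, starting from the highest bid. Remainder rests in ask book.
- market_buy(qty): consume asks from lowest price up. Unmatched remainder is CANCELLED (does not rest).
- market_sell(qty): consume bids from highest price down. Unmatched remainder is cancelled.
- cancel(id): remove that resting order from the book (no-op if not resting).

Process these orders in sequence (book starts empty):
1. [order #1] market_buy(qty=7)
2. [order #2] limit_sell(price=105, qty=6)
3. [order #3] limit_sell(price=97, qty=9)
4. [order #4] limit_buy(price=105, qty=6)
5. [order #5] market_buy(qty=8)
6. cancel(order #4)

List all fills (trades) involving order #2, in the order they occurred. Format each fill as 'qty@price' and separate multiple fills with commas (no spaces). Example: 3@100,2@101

After op 1 [order #1] market_buy(qty=7): fills=none; bids=[-] asks=[-]
After op 2 [order #2] limit_sell(price=105, qty=6): fills=none; bids=[-] asks=[#2:6@105]
After op 3 [order #3] limit_sell(price=97, qty=9): fills=none; bids=[-] asks=[#3:9@97 #2:6@105]
After op 4 [order #4] limit_buy(price=105, qty=6): fills=#4x#3:6@97; bids=[-] asks=[#3:3@97 #2:6@105]
After op 5 [order #5] market_buy(qty=8): fills=#5x#3:3@97 #5x#2:5@105; bids=[-] asks=[#2:1@105]
After op 6 cancel(order #4): fills=none; bids=[-] asks=[#2:1@105]

Answer: 5@105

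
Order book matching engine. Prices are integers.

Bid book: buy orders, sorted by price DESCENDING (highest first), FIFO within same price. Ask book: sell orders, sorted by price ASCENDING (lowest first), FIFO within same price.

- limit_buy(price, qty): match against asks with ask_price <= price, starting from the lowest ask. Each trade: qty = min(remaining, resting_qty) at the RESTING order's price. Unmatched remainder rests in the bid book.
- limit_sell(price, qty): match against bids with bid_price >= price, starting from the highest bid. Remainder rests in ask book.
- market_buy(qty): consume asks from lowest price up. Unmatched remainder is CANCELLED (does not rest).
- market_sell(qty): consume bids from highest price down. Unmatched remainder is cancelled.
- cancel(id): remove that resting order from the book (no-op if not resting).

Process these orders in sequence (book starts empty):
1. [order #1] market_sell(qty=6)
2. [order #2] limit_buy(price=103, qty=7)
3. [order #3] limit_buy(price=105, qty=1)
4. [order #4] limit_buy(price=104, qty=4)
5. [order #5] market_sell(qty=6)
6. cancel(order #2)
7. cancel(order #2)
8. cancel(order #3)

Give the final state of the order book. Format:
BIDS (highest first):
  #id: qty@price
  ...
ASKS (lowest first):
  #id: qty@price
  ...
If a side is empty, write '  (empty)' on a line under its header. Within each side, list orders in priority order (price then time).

Answer: BIDS (highest first):
  (empty)
ASKS (lowest first):
  (empty)

Derivation:
After op 1 [order #1] market_sell(qty=6): fills=none; bids=[-] asks=[-]
After op 2 [order #2] limit_buy(price=103, qty=7): fills=none; bids=[#2:7@103] asks=[-]
After op 3 [order #3] limit_buy(price=105, qty=1): fills=none; bids=[#3:1@105 #2:7@103] asks=[-]
After op 4 [order #4] limit_buy(price=104, qty=4): fills=none; bids=[#3:1@105 #4:4@104 #2:7@103] asks=[-]
After op 5 [order #5] market_sell(qty=6): fills=#3x#5:1@105 #4x#5:4@104 #2x#5:1@103; bids=[#2:6@103] asks=[-]
After op 6 cancel(order #2): fills=none; bids=[-] asks=[-]
After op 7 cancel(order #2): fills=none; bids=[-] asks=[-]
After op 8 cancel(order #3): fills=none; bids=[-] asks=[-]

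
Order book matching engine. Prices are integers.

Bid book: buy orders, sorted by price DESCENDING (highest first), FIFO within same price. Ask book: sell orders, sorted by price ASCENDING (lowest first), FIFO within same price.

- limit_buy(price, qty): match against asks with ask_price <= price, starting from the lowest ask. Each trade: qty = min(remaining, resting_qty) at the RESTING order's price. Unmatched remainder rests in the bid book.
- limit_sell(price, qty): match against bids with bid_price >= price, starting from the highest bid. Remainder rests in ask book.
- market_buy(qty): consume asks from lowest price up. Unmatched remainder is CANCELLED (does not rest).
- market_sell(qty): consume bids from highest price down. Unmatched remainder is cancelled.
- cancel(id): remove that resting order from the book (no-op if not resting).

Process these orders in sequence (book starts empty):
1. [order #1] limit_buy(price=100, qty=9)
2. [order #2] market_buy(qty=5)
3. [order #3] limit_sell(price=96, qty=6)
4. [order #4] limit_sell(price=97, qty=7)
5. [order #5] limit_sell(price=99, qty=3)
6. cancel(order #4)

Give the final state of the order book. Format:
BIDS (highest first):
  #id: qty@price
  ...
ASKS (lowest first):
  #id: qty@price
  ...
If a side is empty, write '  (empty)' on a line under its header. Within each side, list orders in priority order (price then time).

After op 1 [order #1] limit_buy(price=100, qty=9): fills=none; bids=[#1:9@100] asks=[-]
After op 2 [order #2] market_buy(qty=5): fills=none; bids=[#1:9@100] asks=[-]
After op 3 [order #3] limit_sell(price=96, qty=6): fills=#1x#3:6@100; bids=[#1:3@100] asks=[-]
After op 4 [order #4] limit_sell(price=97, qty=7): fills=#1x#4:3@100; bids=[-] asks=[#4:4@97]
After op 5 [order #5] limit_sell(price=99, qty=3): fills=none; bids=[-] asks=[#4:4@97 #5:3@99]
After op 6 cancel(order #4): fills=none; bids=[-] asks=[#5:3@99]

Answer: BIDS (highest first):
  (empty)
ASKS (lowest first):
  #5: 3@99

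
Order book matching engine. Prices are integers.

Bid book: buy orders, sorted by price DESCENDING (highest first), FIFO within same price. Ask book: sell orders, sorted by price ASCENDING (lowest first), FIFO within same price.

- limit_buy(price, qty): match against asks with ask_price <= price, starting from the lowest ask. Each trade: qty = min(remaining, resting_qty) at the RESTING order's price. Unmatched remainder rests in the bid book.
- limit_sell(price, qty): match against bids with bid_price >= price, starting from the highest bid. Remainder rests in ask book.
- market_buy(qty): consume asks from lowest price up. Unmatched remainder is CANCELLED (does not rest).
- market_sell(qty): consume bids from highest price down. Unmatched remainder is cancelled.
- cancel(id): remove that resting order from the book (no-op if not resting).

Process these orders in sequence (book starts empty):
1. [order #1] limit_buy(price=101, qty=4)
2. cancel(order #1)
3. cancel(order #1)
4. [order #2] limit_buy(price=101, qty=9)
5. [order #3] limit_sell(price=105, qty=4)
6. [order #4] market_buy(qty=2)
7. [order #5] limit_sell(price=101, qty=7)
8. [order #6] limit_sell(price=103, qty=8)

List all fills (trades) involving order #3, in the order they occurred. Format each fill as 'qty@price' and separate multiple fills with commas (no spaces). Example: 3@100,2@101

After op 1 [order #1] limit_buy(price=101, qty=4): fills=none; bids=[#1:4@101] asks=[-]
After op 2 cancel(order #1): fills=none; bids=[-] asks=[-]
After op 3 cancel(order #1): fills=none; bids=[-] asks=[-]
After op 4 [order #2] limit_buy(price=101, qty=9): fills=none; bids=[#2:9@101] asks=[-]
After op 5 [order #3] limit_sell(price=105, qty=4): fills=none; bids=[#2:9@101] asks=[#3:4@105]
After op 6 [order #4] market_buy(qty=2): fills=#4x#3:2@105; bids=[#2:9@101] asks=[#3:2@105]
After op 7 [order #5] limit_sell(price=101, qty=7): fills=#2x#5:7@101; bids=[#2:2@101] asks=[#3:2@105]
After op 8 [order #6] limit_sell(price=103, qty=8): fills=none; bids=[#2:2@101] asks=[#6:8@103 #3:2@105]

Answer: 2@105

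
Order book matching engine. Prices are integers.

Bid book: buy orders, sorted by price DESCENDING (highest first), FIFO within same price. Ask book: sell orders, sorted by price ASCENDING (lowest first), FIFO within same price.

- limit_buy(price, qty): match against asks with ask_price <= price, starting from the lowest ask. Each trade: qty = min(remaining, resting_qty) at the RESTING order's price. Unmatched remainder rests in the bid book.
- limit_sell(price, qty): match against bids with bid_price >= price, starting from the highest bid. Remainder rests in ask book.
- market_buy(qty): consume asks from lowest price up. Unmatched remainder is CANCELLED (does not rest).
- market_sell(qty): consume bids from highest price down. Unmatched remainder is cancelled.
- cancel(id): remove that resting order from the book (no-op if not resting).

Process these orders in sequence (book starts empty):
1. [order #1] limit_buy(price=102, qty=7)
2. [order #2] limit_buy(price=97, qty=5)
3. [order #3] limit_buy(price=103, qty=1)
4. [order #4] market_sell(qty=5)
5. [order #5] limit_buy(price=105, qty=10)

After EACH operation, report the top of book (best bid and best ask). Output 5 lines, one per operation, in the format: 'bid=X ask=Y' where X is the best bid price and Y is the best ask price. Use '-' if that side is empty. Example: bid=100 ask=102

After op 1 [order #1] limit_buy(price=102, qty=7): fills=none; bids=[#1:7@102] asks=[-]
After op 2 [order #2] limit_buy(price=97, qty=5): fills=none; bids=[#1:7@102 #2:5@97] asks=[-]
After op 3 [order #3] limit_buy(price=103, qty=1): fills=none; bids=[#3:1@103 #1:7@102 #2:5@97] asks=[-]
After op 4 [order #4] market_sell(qty=5): fills=#3x#4:1@103 #1x#4:4@102; bids=[#1:3@102 #2:5@97] asks=[-]
After op 5 [order #5] limit_buy(price=105, qty=10): fills=none; bids=[#5:10@105 #1:3@102 #2:5@97] asks=[-]

Answer: bid=102 ask=-
bid=102 ask=-
bid=103 ask=-
bid=102 ask=-
bid=105 ask=-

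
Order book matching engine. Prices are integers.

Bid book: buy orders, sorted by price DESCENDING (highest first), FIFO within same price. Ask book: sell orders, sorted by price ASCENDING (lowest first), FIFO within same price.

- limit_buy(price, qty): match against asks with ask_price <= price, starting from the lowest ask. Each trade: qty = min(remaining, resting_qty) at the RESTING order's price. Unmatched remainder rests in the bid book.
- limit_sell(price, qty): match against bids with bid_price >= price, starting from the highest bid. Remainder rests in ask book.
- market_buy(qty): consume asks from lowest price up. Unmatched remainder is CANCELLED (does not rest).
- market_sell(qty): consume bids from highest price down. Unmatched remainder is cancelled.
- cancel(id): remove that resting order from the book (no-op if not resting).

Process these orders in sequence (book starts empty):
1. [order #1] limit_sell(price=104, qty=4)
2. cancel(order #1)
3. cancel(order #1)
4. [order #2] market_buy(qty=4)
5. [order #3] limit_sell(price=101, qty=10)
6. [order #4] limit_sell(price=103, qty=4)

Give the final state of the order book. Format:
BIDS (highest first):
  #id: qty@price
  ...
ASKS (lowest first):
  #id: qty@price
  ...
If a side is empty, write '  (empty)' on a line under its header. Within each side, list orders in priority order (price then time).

After op 1 [order #1] limit_sell(price=104, qty=4): fills=none; bids=[-] asks=[#1:4@104]
After op 2 cancel(order #1): fills=none; bids=[-] asks=[-]
After op 3 cancel(order #1): fills=none; bids=[-] asks=[-]
After op 4 [order #2] market_buy(qty=4): fills=none; bids=[-] asks=[-]
After op 5 [order #3] limit_sell(price=101, qty=10): fills=none; bids=[-] asks=[#3:10@101]
After op 6 [order #4] limit_sell(price=103, qty=4): fills=none; bids=[-] asks=[#3:10@101 #4:4@103]

Answer: BIDS (highest first):
  (empty)
ASKS (lowest first):
  #3: 10@101
  #4: 4@103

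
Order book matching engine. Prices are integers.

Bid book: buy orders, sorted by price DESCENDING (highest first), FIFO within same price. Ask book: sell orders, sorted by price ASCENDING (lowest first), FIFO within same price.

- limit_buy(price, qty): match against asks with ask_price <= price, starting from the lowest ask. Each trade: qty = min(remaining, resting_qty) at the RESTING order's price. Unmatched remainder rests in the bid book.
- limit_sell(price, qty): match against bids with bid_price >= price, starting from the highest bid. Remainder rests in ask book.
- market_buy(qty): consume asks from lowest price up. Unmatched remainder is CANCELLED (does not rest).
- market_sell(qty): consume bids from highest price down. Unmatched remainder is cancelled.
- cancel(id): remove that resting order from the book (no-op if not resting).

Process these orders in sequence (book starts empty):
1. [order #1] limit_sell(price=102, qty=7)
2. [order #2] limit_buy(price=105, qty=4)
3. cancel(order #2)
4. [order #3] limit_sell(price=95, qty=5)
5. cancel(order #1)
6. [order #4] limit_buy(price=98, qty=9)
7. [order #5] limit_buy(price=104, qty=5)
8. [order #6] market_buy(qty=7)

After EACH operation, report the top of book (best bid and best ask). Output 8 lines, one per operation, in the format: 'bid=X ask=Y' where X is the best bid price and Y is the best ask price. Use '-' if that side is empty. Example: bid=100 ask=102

After op 1 [order #1] limit_sell(price=102, qty=7): fills=none; bids=[-] asks=[#1:7@102]
After op 2 [order #2] limit_buy(price=105, qty=4): fills=#2x#1:4@102; bids=[-] asks=[#1:3@102]
After op 3 cancel(order #2): fills=none; bids=[-] asks=[#1:3@102]
After op 4 [order #3] limit_sell(price=95, qty=5): fills=none; bids=[-] asks=[#3:5@95 #1:3@102]
After op 5 cancel(order #1): fills=none; bids=[-] asks=[#3:5@95]
After op 6 [order #4] limit_buy(price=98, qty=9): fills=#4x#3:5@95; bids=[#4:4@98] asks=[-]
After op 7 [order #5] limit_buy(price=104, qty=5): fills=none; bids=[#5:5@104 #4:4@98] asks=[-]
After op 8 [order #6] market_buy(qty=7): fills=none; bids=[#5:5@104 #4:4@98] asks=[-]

Answer: bid=- ask=102
bid=- ask=102
bid=- ask=102
bid=- ask=95
bid=- ask=95
bid=98 ask=-
bid=104 ask=-
bid=104 ask=-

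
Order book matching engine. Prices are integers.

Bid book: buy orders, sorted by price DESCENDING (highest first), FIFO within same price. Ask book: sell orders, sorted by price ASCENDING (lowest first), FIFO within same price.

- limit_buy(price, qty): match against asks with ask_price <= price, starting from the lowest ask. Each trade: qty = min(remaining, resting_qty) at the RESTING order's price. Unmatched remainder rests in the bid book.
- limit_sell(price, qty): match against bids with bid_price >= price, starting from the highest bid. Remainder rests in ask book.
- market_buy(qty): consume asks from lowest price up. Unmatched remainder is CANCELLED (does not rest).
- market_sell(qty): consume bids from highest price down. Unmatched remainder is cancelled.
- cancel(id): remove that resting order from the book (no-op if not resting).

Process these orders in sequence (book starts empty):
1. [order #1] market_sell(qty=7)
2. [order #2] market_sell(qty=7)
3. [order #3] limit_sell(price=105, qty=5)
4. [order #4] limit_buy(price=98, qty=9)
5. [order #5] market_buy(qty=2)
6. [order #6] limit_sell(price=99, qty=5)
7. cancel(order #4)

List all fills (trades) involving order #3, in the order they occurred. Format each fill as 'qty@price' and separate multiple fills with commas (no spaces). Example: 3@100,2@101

After op 1 [order #1] market_sell(qty=7): fills=none; bids=[-] asks=[-]
After op 2 [order #2] market_sell(qty=7): fills=none; bids=[-] asks=[-]
After op 3 [order #3] limit_sell(price=105, qty=5): fills=none; bids=[-] asks=[#3:5@105]
After op 4 [order #4] limit_buy(price=98, qty=9): fills=none; bids=[#4:9@98] asks=[#3:5@105]
After op 5 [order #5] market_buy(qty=2): fills=#5x#3:2@105; bids=[#4:9@98] asks=[#3:3@105]
After op 6 [order #6] limit_sell(price=99, qty=5): fills=none; bids=[#4:9@98] asks=[#6:5@99 #3:3@105]
After op 7 cancel(order #4): fills=none; bids=[-] asks=[#6:5@99 #3:3@105]

Answer: 2@105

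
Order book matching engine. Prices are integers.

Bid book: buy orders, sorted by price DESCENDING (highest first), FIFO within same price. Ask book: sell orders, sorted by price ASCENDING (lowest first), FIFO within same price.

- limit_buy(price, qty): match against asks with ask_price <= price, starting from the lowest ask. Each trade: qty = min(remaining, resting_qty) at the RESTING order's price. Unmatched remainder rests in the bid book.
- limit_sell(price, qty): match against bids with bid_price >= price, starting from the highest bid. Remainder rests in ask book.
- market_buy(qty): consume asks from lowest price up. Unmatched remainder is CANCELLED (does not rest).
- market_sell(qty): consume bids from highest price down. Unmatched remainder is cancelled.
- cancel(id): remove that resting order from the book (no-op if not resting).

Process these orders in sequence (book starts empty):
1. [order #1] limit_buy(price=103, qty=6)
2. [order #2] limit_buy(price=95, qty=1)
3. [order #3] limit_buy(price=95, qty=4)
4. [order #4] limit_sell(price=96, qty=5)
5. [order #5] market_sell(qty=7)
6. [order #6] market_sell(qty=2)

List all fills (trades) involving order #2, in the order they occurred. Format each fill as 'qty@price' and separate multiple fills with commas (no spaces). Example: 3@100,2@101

Answer: 1@95

Derivation:
After op 1 [order #1] limit_buy(price=103, qty=6): fills=none; bids=[#1:6@103] asks=[-]
After op 2 [order #2] limit_buy(price=95, qty=1): fills=none; bids=[#1:6@103 #2:1@95] asks=[-]
After op 3 [order #3] limit_buy(price=95, qty=4): fills=none; bids=[#1:6@103 #2:1@95 #3:4@95] asks=[-]
After op 4 [order #4] limit_sell(price=96, qty=5): fills=#1x#4:5@103; bids=[#1:1@103 #2:1@95 #3:4@95] asks=[-]
After op 5 [order #5] market_sell(qty=7): fills=#1x#5:1@103 #2x#5:1@95 #3x#5:4@95; bids=[-] asks=[-]
After op 6 [order #6] market_sell(qty=2): fills=none; bids=[-] asks=[-]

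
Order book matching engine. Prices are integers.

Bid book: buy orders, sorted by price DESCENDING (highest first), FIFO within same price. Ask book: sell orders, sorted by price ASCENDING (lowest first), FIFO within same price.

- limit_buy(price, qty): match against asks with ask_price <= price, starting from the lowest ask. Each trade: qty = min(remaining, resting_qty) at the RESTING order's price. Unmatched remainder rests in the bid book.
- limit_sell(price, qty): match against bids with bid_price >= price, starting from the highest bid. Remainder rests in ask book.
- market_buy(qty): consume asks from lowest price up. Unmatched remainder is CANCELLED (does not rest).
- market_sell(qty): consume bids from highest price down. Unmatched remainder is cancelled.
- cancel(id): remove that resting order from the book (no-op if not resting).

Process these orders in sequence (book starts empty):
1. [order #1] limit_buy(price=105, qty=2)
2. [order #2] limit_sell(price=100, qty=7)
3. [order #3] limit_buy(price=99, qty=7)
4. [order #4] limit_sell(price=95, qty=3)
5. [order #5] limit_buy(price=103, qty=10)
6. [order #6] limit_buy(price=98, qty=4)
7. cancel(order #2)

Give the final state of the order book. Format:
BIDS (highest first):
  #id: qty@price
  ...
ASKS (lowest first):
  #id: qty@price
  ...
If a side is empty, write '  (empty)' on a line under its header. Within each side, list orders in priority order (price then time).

After op 1 [order #1] limit_buy(price=105, qty=2): fills=none; bids=[#1:2@105] asks=[-]
After op 2 [order #2] limit_sell(price=100, qty=7): fills=#1x#2:2@105; bids=[-] asks=[#2:5@100]
After op 3 [order #3] limit_buy(price=99, qty=7): fills=none; bids=[#3:7@99] asks=[#2:5@100]
After op 4 [order #4] limit_sell(price=95, qty=3): fills=#3x#4:3@99; bids=[#3:4@99] asks=[#2:5@100]
After op 5 [order #5] limit_buy(price=103, qty=10): fills=#5x#2:5@100; bids=[#5:5@103 #3:4@99] asks=[-]
After op 6 [order #6] limit_buy(price=98, qty=4): fills=none; bids=[#5:5@103 #3:4@99 #6:4@98] asks=[-]
After op 7 cancel(order #2): fills=none; bids=[#5:5@103 #3:4@99 #6:4@98] asks=[-]

Answer: BIDS (highest first):
  #5: 5@103
  #3: 4@99
  #6: 4@98
ASKS (lowest first):
  (empty)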